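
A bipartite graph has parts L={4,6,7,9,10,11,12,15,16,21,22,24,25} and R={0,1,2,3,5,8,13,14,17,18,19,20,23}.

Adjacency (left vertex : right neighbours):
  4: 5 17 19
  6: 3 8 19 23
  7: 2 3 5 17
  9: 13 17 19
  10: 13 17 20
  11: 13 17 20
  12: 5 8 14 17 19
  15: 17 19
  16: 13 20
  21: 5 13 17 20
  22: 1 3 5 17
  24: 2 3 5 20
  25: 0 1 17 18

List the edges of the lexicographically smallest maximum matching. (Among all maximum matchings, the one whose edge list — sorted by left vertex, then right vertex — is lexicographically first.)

|M| = 11 (so the lex-smallest maximum matching has 11 edges)
process left vertices in ascending order; for each, take the smallest-labelled available neighbour that still permits 11 edges overall, or leave it unmatched if none does
lex-smallest matching: {4-5, 6-8, 7-2, 9-13, 10-17, 11-20, 12-14, 15-19, 22-1, 24-3, 25-0}

Lex-smallest maximum matching: {(4,5), (6,8), (7,2), (9,13), (10,17), (11,20), (12,14), (15,19), (22,1), (24,3), (25,0)}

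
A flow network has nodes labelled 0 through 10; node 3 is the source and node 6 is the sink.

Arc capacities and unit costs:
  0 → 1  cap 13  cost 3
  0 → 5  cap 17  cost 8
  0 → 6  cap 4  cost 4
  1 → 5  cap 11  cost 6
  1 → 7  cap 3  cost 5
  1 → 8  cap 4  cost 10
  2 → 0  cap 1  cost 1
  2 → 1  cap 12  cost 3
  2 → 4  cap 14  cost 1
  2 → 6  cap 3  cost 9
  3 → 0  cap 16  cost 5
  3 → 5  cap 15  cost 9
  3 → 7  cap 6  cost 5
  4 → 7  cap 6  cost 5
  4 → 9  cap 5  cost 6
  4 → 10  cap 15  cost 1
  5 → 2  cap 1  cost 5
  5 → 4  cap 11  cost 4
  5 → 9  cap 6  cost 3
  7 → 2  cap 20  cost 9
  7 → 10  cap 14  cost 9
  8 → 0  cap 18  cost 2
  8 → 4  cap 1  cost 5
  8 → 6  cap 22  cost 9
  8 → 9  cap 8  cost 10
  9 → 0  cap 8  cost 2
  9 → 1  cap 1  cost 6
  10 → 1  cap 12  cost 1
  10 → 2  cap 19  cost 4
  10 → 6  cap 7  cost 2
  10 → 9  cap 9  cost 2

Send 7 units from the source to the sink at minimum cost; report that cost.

Minimum cost for 7 units: 84

shortest-cost path #1: 3→0→6 push 4 @ unit cost 9 (adds 36)
shortest-cost path #2: 3→7→10→6 push 3 @ unit cost 16 (adds 48)
total cost = 84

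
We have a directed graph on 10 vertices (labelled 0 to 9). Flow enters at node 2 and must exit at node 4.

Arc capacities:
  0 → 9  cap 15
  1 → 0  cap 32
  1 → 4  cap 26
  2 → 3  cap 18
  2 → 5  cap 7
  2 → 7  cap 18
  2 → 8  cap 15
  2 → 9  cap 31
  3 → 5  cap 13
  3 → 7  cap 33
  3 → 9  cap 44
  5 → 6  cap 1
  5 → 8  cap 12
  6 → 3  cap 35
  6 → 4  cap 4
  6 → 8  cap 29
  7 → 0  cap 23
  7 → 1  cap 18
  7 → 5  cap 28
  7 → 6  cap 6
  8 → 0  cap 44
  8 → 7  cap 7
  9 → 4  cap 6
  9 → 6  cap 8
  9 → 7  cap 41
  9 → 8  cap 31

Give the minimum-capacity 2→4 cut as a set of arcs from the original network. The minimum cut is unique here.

Min-cut arcs: {(6,4), (7,1), (9,4)} (total capacity 28)

augment #1: 2→9→4 push 6
augment #2: 2→5→6→4 push 1
augment #3: 2→7→1→4 push 18
augment #4: 2→9→6→4 push 3
max flow = 28; residual-reachable set from 2 gives S-side
cut edges (S→T): {(6,4), (7,1), (9,4)} total cap 28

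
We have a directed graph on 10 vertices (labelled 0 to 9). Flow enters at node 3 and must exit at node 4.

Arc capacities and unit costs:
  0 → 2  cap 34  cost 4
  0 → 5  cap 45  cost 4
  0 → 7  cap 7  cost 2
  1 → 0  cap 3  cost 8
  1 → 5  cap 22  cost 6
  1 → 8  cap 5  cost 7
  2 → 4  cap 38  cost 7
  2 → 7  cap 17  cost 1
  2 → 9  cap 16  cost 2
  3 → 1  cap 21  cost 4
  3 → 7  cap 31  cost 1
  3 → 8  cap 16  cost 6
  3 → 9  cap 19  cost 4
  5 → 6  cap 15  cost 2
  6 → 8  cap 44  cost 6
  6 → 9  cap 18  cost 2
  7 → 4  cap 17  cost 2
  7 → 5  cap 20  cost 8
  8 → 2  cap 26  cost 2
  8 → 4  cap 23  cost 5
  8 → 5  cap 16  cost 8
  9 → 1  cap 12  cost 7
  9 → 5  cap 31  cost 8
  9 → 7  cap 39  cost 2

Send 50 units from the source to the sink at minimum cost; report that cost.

Minimum cost for 50 units: 602

shortest-cost path #1: 3→7→4 push 17 @ unit cost 3 (adds 51)
shortest-cost path #2: 3→8→4 push 16 @ unit cost 11 (adds 176)
shortest-cost path #3: 3→1→8→4 push 5 @ unit cost 16 (adds 80)
shortest-cost path #4: 3→7→5→6→8→4 push 2 @ unit cost 22 (adds 44)
shortest-cost path #5: 3→1→0→2→4 push 3 @ unit cost 23 (adds 69)
shortest-cost path #6: 3→7→5→6→8→2→4 push 7 @ unit cost 26 (adds 182)
total cost = 602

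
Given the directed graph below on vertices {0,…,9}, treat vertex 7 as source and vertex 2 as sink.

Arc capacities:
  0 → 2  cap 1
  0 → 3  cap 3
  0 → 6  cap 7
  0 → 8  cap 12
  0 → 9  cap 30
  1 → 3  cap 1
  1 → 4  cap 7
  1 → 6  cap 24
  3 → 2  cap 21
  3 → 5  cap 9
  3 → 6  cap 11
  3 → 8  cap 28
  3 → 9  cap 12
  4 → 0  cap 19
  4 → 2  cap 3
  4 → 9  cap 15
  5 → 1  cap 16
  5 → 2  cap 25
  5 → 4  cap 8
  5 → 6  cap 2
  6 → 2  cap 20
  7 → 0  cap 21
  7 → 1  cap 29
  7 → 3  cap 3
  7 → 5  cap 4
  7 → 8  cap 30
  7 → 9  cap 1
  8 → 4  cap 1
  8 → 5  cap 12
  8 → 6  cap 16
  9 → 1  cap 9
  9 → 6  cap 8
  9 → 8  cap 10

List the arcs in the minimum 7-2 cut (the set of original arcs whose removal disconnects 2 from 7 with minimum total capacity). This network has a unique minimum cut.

augment #1: 7→0→2 push 1
augment #2: 7→3→2 push 3
augment #3: 7→5→2 push 4
augment #4: 7→0→3→2 push 3
augment #5: 7→0→6→2 push 7
augment #6: 7→1→3→2 push 1
augment #7: 7→1→4→2 push 3
augment #8: 7→1→6→2 push 13
augment #9: 7→8→5→2 push 12
max flow = 47; residual-reachable set from 7 gives S-side
cut edges (S→T): {(0,2), (0,3), (1,3), (4,2), (6,2), (7,3), (7,5), (8,5)} total cap 47

Min-cut arcs: {(0,2), (0,3), (1,3), (4,2), (6,2), (7,3), (7,5), (8,5)} (total capacity 47)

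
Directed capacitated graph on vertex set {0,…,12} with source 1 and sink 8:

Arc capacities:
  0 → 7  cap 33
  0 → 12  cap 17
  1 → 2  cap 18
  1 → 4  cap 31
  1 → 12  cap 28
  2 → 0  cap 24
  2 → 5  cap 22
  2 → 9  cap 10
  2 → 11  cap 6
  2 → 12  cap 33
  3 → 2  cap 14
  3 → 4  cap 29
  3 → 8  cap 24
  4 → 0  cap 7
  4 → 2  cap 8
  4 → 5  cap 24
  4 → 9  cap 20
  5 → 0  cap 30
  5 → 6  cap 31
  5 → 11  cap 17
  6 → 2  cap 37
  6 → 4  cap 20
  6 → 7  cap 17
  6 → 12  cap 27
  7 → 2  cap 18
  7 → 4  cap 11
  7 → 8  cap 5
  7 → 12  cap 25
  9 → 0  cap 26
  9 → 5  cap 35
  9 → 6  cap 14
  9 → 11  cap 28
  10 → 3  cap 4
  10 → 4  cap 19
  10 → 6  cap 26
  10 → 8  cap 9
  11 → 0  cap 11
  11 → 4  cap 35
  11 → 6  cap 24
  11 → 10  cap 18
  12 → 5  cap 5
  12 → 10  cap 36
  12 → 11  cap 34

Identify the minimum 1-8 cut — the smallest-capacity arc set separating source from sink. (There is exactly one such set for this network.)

augment #1: 1→12→10→8 push 9
augment #2: 1→2→0→7→8 push 5
augment #3: 1→12→10→3→8 push 4
max flow = 18; residual-reachable set from 1 gives S-side
cut edges (S→T): {(7,8), (10,3), (10,8)} total cap 18

Min-cut arcs: {(7,8), (10,3), (10,8)} (total capacity 18)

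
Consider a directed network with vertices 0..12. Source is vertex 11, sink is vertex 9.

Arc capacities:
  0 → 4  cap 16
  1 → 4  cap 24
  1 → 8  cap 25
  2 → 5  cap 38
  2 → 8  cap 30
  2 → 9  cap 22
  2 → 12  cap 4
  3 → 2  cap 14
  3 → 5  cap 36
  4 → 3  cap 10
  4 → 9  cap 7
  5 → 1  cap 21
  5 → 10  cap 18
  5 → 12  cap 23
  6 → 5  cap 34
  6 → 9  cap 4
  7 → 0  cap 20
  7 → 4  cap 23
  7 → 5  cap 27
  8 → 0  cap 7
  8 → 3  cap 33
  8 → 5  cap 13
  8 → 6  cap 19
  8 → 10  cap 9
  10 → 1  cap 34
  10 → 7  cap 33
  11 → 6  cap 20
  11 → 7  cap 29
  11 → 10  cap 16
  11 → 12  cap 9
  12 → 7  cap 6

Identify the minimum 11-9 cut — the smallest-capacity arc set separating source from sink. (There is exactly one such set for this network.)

Min-cut arcs: {(3,2), (4,9), (6,9)} (total capacity 25)

augment #1: 11→6→9 push 4
augment #2: 11→7→4→9 push 7
augment #3: 11→7→4→3→2→9 push 10
augment #4: 11→10→1→8→3→2→9 push 4
max flow = 25; residual-reachable set from 11 gives S-side
cut edges (S→T): {(3,2), (4,9), (6,9)} total cap 25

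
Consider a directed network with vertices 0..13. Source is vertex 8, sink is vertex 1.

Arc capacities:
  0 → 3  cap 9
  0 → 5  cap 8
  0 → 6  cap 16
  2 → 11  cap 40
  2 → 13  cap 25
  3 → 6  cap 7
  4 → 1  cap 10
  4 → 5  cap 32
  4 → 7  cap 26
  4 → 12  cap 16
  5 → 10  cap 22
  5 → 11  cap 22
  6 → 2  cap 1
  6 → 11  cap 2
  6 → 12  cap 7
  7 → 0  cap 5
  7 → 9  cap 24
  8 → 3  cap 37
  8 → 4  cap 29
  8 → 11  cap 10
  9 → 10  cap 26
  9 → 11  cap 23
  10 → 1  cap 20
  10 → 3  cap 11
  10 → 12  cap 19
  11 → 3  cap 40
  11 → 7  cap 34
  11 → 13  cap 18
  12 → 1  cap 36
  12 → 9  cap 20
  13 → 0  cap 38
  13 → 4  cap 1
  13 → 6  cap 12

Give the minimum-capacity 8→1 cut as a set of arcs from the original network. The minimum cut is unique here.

augment #1: 8→4→1 push 10
augment #2: 8→4→12→1 push 16
augment #3: 8→3→6→12→1 push 7
augment #4: 8→4→5→10→1 push 3
augment #5: 8→11→7→9→10→1 push 10
max flow = 46; residual-reachable set from 8 gives S-side
cut edges (S→T): {(3,6), (8,4), (8,11)} total cap 46

Min-cut arcs: {(3,6), (8,4), (8,11)} (total capacity 46)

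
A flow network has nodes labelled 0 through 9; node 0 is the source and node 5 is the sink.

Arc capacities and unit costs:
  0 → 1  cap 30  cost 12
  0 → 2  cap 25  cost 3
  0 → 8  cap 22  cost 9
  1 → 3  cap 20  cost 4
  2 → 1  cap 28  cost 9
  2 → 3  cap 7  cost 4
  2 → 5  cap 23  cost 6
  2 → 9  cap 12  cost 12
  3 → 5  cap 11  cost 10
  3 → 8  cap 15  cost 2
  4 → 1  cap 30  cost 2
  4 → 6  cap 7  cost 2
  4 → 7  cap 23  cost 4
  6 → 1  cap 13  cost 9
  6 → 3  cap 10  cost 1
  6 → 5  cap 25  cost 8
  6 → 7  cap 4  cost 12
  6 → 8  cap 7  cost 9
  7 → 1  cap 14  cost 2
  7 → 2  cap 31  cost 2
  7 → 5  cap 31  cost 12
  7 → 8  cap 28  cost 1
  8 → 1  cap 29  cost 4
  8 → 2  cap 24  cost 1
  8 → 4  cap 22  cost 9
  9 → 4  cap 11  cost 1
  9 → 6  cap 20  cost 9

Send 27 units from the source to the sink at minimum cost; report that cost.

Minimum cost for 27 units: 289

shortest-cost path #1: 0→2→5 push 23 @ unit cost 9 (adds 207)
shortest-cost path #2: 0→2→3→5 push 2 @ unit cost 17 (adds 34)
shortest-cost path #3: 0→8→2→3→5 push 2 @ unit cost 24 (adds 48)
total cost = 289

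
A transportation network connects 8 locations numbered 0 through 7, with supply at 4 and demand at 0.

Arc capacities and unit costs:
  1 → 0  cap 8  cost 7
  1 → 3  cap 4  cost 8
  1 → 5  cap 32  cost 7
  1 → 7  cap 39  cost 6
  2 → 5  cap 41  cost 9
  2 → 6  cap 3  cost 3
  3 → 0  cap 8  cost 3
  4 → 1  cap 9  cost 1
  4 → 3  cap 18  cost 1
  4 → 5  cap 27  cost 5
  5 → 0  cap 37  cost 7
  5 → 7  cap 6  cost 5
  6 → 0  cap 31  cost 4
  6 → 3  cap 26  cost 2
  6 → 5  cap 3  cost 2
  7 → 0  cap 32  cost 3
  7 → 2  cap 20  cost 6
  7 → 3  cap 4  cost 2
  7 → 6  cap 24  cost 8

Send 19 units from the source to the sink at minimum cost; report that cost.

shortest-cost path #1: 4→3→0 push 8 @ unit cost 4 (adds 32)
shortest-cost path #2: 4→1→0 push 8 @ unit cost 8 (adds 64)
shortest-cost path #3: 4→1→7→0 push 1 @ unit cost 10 (adds 10)
shortest-cost path #4: 4→5→0 push 2 @ unit cost 12 (adds 24)
total cost = 130

Minimum cost for 19 units: 130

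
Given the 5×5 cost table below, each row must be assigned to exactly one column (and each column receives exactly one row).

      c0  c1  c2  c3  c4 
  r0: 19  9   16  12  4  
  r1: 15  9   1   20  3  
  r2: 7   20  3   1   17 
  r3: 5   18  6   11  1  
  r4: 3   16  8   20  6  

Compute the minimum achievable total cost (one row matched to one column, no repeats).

Minimum assignment cost: 15

optimal assignment: row0→col1 (cost 9), row1→col2 (cost 1), row2→col3 (cost 1), row3→col4 (cost 1), row4→col0 (cost 3)
total = 9 + 1 + 1 + 1 + 3 = 15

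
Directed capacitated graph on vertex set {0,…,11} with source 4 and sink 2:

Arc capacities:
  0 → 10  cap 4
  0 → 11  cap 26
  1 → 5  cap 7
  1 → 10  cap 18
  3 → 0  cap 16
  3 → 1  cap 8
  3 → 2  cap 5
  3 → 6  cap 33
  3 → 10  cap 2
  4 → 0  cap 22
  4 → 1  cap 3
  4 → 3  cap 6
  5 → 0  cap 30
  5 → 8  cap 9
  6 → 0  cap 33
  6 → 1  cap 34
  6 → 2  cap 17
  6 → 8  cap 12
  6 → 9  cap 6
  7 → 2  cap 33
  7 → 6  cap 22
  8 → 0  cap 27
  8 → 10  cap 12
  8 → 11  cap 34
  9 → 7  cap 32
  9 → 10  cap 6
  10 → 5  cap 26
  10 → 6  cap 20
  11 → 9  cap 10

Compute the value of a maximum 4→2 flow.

augment #1: 4→3→2 bottleneck 5, total now 5
augment #2: 4→3→6→2 bottleneck 1, total now 6
augment #3: 4→0→10→6→2 bottleneck 4, total now 10
augment #4: 4→1→10→6→2 bottleneck 3, total now 13
augment #5: 4→0→11→9→7→2 bottleneck 10, total now 23

Maximum flow value: 23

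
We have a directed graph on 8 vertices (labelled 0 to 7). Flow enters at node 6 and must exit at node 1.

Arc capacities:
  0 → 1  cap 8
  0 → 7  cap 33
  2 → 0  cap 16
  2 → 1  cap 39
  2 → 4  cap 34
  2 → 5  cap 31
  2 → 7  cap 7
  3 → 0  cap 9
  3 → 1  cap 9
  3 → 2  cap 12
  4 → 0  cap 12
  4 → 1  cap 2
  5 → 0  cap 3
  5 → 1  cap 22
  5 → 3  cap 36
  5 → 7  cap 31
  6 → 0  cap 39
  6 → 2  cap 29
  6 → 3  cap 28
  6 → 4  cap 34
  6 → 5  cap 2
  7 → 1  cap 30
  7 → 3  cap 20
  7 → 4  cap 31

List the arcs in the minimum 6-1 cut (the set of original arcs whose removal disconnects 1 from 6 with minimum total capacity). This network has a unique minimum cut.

augment #1: 6→0→1 push 8
augment #2: 6→2→1 push 29
augment #3: 6→3→1 push 9
augment #4: 6→4→1 push 2
augment #5: 6→5→1 push 2
augment #6: 6→0→7→1 push 30
augment #7: 6→3→2→1 push 10
augment #8: 6→3→2→5→1 push 2
max flow = 92; residual-reachable set from 6 gives S-side
cut edges (S→T): {(0,1), (3,1), (3,2), (4,1), (6,2), (6,5), (7,1)} total cap 92

Min-cut arcs: {(0,1), (3,1), (3,2), (4,1), (6,2), (6,5), (7,1)} (total capacity 92)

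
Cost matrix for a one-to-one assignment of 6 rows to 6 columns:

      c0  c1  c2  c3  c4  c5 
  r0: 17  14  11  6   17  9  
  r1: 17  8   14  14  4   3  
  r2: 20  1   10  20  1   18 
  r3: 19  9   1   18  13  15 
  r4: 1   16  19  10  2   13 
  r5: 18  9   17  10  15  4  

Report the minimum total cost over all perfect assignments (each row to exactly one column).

optimal assignment: row0→col3 (cost 6), row1→col4 (cost 4), row2→col1 (cost 1), row3→col2 (cost 1), row4→col0 (cost 1), row5→col5 (cost 4)
total = 6 + 4 + 1 + 1 + 1 + 4 = 17

Minimum assignment cost: 17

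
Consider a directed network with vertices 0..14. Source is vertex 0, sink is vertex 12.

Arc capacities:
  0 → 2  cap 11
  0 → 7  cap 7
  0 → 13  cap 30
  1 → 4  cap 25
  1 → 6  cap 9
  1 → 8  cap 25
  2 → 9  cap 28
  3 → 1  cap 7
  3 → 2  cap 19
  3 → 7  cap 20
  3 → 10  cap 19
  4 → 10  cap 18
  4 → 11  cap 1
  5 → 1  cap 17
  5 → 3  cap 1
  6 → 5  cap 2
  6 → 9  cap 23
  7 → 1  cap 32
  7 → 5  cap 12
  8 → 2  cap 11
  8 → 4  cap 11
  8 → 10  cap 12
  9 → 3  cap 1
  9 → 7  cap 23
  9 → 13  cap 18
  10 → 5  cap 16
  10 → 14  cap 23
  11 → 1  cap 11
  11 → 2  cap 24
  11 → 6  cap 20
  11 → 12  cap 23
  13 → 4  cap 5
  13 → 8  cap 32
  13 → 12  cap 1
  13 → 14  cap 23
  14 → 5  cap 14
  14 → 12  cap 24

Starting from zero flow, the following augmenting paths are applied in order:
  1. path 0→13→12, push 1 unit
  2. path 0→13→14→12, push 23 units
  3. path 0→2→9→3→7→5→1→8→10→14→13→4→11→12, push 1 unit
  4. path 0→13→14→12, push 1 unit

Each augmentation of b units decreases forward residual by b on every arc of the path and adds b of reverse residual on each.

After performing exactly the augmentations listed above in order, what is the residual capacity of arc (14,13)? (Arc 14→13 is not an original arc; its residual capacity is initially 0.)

after path 1 (0→13→12, push 1): res(14,13)=0
after path 2 (0→13→14→12, push 23): res(14,13)=23
after path 3 (0→2→9→3→7→5→1→8→10→14→13→4→11→12, push 1): res(14,13)=22
after path 4 (0→13→14→12, push 1): res(14,13)=23

Residual capacity of (14,13): 23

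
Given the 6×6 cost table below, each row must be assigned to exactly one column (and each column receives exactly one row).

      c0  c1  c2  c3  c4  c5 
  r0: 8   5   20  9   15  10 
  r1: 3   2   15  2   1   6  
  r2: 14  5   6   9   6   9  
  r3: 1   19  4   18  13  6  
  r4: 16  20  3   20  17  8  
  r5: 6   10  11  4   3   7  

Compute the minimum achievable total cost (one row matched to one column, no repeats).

Minimum assignment cost: 23

one of 2 optimal assignments: row0→col1 (cost 5), row1→col3 (cost 2), row2→col5 (cost 9), row3→col0 (cost 1), row4→col2 (cost 3), row5→col4 (cost 3)
total = 5 + 2 + 9 + 1 + 3 + 3 = 23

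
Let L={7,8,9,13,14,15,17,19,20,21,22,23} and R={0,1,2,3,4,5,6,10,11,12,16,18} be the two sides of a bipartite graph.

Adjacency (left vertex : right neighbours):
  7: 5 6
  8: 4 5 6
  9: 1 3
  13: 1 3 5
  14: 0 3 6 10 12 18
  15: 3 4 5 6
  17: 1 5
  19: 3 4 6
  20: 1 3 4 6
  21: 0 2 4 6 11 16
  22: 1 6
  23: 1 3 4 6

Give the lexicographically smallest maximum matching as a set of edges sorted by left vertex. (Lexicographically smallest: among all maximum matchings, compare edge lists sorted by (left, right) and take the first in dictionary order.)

Lex-smallest maximum matching: {(7,5), (8,4), (9,1), (13,3), (14,0), (15,6), (21,2)}

|M| = 7 (so the lex-smallest maximum matching has 7 edges)
process left vertices in ascending order; for each, take the smallest-labelled available neighbour that still permits 7 edges overall, or leave it unmatched if none does
lex-smallest matching: {7-5, 8-4, 9-1, 13-3, 14-0, 15-6, 21-2}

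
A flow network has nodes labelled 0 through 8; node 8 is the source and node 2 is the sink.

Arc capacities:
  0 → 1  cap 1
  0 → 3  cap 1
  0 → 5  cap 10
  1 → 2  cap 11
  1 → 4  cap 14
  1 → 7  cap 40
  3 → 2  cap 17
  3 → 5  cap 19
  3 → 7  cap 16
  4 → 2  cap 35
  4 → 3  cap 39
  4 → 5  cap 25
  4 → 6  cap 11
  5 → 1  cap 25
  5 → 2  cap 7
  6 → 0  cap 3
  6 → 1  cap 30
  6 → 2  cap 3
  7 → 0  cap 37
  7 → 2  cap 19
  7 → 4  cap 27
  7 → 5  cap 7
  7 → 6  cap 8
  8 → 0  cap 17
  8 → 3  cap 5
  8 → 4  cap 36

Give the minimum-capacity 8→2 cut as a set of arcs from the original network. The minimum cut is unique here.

augment #1: 8→3→2 push 5
augment #2: 8→4→2 push 35
augment #3: 8→0→1→2 push 1
augment #4: 8→0→3→2 push 1
augment #5: 8→0→5→2 push 7
augment #6: 8→4→3→2 push 1
augment #7: 8→0→5→1→2 push 3
max flow = 53; residual-reachable set from 8 gives S-side
cut edges (S→T): {(0,1), (0,3), (0,5), (8,3), (8,4)} total cap 53

Min-cut arcs: {(0,1), (0,3), (0,5), (8,3), (8,4)} (total capacity 53)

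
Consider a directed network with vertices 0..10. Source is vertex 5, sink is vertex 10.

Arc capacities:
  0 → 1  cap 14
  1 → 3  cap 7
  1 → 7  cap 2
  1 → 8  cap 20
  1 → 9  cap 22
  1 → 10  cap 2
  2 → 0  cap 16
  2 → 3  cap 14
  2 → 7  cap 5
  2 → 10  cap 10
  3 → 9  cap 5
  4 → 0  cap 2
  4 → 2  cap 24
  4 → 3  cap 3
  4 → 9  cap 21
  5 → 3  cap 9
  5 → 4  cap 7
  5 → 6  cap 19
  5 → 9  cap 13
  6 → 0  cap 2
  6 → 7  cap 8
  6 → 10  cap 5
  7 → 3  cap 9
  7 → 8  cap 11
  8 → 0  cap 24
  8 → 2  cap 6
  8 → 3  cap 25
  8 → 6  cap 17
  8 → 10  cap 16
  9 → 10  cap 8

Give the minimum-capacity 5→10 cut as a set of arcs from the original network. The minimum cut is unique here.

Min-cut arcs: {(5,4), (6,0), (6,7), (6,10), (9,10)} (total capacity 30)

augment #1: 5→6→10 push 5
augment #2: 5→9→10 push 8
augment #3: 5→4→2→10 push 7
augment #4: 5→6→0→1→10 push 2
augment #5: 5→6→7→8→10 push 8
max flow = 30; residual-reachable set from 5 gives S-side
cut edges (S→T): {(5,4), (6,0), (6,7), (6,10), (9,10)} total cap 30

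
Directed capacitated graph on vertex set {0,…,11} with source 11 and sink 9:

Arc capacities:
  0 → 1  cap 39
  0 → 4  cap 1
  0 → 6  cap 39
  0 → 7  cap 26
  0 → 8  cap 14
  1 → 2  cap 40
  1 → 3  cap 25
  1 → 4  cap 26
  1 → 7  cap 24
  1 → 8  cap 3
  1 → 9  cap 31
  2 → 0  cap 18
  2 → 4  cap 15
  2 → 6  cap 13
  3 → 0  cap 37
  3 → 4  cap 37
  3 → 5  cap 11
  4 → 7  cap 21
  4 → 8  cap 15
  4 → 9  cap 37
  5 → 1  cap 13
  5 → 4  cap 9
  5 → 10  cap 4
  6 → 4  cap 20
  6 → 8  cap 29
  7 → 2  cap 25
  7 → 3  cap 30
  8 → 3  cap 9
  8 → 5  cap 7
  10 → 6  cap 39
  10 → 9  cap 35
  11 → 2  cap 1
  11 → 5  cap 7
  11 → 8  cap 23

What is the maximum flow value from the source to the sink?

Maximum flow value: 24

augment #1: 11→2→4→9 bottleneck 1, total now 1
augment #2: 11→5→1→9 bottleneck 7, total now 8
augment #3: 11→8→3→4→9 bottleneck 9, total now 17
augment #4: 11→8→5→1→9 bottleneck 6, total now 23
augment #5: 11→8→5→4→9 bottleneck 1, total now 24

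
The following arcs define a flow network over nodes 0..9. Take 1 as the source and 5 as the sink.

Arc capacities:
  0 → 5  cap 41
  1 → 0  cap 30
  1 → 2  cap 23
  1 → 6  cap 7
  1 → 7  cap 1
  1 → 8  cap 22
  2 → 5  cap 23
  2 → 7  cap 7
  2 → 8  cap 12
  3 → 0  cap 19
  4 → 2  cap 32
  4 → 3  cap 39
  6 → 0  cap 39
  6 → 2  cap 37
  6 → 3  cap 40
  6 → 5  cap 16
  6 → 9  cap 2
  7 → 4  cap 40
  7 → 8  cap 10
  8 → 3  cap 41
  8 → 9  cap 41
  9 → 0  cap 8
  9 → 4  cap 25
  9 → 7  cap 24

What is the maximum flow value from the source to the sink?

Maximum flow value: 71

augment #1: 1→0→5 bottleneck 30, total now 30
augment #2: 1→2→5 bottleneck 23, total now 53
augment #3: 1→6→5 bottleneck 7, total now 60
augment #4: 1→8→3→0→5 bottleneck 11, total now 71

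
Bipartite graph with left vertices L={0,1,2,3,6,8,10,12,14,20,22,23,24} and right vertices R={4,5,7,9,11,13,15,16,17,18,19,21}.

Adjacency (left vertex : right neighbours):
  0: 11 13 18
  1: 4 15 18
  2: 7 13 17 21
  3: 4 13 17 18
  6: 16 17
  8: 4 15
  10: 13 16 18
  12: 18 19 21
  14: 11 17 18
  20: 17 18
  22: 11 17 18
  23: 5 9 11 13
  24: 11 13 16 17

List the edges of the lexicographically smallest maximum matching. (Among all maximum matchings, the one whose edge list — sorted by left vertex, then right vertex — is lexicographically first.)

Lex-smallest maximum matching: {(0,11), (1,4), (2,7), (3,13), (6,16), (8,15), (10,18), (12,19), (14,17), (23,5)}

|M| = 10 (so the lex-smallest maximum matching has 10 edges)
process left vertices in ascending order; for each, take the smallest-labelled available neighbour that still permits 10 edges overall, or leave it unmatched if none does
lex-smallest matching: {0-11, 1-4, 2-7, 3-13, 6-16, 8-15, 10-18, 12-19, 14-17, 23-5}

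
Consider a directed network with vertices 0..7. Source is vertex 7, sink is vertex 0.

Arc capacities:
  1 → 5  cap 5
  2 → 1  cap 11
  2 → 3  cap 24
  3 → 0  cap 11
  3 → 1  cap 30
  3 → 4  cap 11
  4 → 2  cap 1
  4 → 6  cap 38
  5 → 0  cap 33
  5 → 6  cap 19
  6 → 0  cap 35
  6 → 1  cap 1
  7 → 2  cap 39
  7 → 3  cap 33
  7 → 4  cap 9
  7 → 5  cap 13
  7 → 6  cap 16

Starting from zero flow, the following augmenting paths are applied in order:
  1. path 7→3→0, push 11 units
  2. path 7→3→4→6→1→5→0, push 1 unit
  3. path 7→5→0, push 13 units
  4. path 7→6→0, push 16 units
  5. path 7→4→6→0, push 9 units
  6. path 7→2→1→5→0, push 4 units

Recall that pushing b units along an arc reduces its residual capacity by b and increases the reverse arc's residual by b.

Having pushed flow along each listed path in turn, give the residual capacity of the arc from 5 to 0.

after path 1 (7→3→0, push 11): res(5,0)=33
after path 2 (7→3→4→6→1→5→0, push 1): res(5,0)=32
after path 3 (7→5→0, push 13): res(5,0)=19
after path 4 (7→6→0, push 16): res(5,0)=19
after path 5 (7→4→6→0, push 9): res(5,0)=19
after path 6 (7→2→1→5→0, push 4): res(5,0)=15

Residual capacity of (5,0): 15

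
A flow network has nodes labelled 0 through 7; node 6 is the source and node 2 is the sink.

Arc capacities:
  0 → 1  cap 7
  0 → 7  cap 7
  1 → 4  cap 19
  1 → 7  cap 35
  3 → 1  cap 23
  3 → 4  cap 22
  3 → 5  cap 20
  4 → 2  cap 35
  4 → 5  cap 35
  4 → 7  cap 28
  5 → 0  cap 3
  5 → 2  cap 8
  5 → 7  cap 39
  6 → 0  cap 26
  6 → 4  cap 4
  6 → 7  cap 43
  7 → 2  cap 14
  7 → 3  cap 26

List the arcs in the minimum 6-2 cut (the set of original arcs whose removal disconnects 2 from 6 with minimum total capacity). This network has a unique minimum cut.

augment #1: 6→4→2 push 4
augment #2: 6→7→2 push 14
augment #3: 6→0→1→4→2 push 7
augment #4: 6→7→3→4→2 push 22
augment #5: 6→7→3→5→2 push 4
max flow = 51; residual-reachable set from 6 gives S-side
cut edges (S→T): {(0,1), (6,4), (7,2), (7,3)} total cap 51

Min-cut arcs: {(0,1), (6,4), (7,2), (7,3)} (total capacity 51)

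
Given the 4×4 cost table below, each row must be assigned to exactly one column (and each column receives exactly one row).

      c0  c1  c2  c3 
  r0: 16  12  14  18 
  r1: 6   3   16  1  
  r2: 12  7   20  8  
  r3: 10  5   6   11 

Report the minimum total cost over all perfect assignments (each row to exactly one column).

optimal assignment: row0→col0 (cost 16), row1→col3 (cost 1), row2→col1 (cost 7), row3→col2 (cost 6)
total = 16 + 1 + 7 + 6 = 30

Minimum assignment cost: 30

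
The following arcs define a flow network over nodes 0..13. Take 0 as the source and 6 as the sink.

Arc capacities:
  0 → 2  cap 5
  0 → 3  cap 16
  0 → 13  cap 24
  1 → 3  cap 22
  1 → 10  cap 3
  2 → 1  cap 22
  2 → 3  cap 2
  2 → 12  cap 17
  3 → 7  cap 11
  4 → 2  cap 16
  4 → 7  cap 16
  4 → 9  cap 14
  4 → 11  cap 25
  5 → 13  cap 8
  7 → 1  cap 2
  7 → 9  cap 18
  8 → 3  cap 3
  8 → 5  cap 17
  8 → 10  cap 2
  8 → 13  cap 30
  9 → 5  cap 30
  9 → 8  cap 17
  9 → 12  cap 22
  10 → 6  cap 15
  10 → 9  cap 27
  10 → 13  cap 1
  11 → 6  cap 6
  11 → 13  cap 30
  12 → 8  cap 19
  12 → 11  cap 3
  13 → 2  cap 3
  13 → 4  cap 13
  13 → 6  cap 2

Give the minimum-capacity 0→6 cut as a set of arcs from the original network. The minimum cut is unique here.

Min-cut arcs: {(1,10), (8,10), (11,6), (13,6)} (total capacity 13)

augment #1: 0→13→6 push 2
augment #2: 0→2→1→10→6 push 3
augment #3: 0→2→12→11→6 push 2
augment #4: 0→13→4→11→6 push 4
augment #5: 0→3→7→9→8→10→6 push 2
max flow = 13; residual-reachable set from 0 gives S-side
cut edges (S→T): {(1,10), (8,10), (11,6), (13,6)} total cap 13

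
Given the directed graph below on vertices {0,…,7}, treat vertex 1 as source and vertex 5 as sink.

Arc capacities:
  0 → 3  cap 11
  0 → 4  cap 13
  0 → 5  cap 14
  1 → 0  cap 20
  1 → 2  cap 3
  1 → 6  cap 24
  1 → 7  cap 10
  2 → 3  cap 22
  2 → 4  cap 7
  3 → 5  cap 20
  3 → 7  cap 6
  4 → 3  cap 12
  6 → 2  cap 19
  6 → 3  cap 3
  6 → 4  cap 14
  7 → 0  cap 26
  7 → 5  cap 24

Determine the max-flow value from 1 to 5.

augment #1: 1→0→5 bottleneck 14, total now 14
augment #2: 1→7→5 bottleneck 10, total now 24
augment #3: 1→0→3→5 bottleneck 6, total now 30
augment #4: 1→2→3→5 bottleneck 3, total now 33
augment #5: 1→6→3→5 bottleneck 3, total now 36
augment #6: 1→6→2→3→5 bottleneck 8, total now 44
augment #7: 1→6→2→3→7→5 bottleneck 6, total now 50

Maximum flow value: 50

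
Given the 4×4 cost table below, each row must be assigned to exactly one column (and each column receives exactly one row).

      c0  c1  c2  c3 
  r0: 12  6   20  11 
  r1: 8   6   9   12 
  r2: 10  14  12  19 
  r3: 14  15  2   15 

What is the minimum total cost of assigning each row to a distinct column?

optimal assignment: row0→col3 (cost 11), row1→col1 (cost 6), row2→col0 (cost 10), row3→col2 (cost 2)
total = 11 + 6 + 10 + 2 = 29

Minimum assignment cost: 29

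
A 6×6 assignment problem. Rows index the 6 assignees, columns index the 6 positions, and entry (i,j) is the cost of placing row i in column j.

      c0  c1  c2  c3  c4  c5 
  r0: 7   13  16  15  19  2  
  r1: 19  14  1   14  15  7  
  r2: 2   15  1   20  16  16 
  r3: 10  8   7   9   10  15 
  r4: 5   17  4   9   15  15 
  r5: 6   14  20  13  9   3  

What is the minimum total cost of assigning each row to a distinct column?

optimal assignment: row0→col5 (cost 2), row1→col2 (cost 1), row2→col0 (cost 2), row3→col1 (cost 8), row4→col3 (cost 9), row5→col4 (cost 9)
total = 2 + 1 + 2 + 8 + 9 + 9 = 31

Minimum assignment cost: 31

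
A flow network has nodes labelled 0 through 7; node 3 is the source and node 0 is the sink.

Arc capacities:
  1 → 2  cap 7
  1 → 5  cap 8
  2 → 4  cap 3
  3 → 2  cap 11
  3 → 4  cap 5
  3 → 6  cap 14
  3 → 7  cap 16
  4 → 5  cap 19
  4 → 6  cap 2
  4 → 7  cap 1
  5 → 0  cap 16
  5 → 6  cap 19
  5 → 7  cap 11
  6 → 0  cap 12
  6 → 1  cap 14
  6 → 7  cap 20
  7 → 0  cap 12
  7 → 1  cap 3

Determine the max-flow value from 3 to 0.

Maximum flow value: 37

augment #1: 3→6→0 bottleneck 12, total now 12
augment #2: 3→7→0 bottleneck 12, total now 24
augment #3: 3→4→5→0 bottleneck 5, total now 29
augment #4: 3→2→4→5→0 bottleneck 3, total now 32
augment #5: 3→6→1→5→0 bottleneck 2, total now 34
augment #6: 3→7→1→5→0 bottleneck 3, total now 37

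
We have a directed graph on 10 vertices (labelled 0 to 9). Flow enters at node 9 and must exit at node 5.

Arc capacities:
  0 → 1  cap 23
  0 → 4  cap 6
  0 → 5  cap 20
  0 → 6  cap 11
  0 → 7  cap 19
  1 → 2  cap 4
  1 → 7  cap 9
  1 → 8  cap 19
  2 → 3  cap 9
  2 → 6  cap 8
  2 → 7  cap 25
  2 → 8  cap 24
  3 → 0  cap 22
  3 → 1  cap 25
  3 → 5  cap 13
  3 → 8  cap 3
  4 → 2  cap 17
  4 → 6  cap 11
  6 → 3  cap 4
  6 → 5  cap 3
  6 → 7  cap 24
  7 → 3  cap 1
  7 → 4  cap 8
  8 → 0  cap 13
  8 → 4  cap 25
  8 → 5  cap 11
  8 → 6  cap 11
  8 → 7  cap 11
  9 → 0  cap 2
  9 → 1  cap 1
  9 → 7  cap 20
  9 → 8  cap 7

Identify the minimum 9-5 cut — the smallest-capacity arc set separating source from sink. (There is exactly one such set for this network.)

Min-cut arcs: {(7,3), (7,4), (9,0), (9,1), (9,8)} (total capacity 19)

augment #1: 9→0→5 push 2
augment #2: 9→8→5 push 7
augment #3: 9→1→8→5 push 1
augment #4: 9→7→3→5 push 1
augment #5: 9→7→4→6→5 push 3
augment #6: 9→7→4→2→3→5 push 5
max flow = 19; residual-reachable set from 9 gives S-side
cut edges (S→T): {(7,3), (7,4), (9,0), (9,1), (9,8)} total cap 19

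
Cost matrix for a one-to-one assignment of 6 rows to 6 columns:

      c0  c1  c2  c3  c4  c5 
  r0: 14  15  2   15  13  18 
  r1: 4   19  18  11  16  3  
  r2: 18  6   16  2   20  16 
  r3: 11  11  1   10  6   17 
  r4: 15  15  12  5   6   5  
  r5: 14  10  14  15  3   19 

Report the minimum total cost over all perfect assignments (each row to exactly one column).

optimal assignment: row0→col2 (cost 2), row1→col0 (cost 4), row2→col3 (cost 2), row3→col1 (cost 11), row4→col5 (cost 5), row5→col4 (cost 3)
total = 2 + 4 + 2 + 11 + 5 + 3 = 27

Minimum assignment cost: 27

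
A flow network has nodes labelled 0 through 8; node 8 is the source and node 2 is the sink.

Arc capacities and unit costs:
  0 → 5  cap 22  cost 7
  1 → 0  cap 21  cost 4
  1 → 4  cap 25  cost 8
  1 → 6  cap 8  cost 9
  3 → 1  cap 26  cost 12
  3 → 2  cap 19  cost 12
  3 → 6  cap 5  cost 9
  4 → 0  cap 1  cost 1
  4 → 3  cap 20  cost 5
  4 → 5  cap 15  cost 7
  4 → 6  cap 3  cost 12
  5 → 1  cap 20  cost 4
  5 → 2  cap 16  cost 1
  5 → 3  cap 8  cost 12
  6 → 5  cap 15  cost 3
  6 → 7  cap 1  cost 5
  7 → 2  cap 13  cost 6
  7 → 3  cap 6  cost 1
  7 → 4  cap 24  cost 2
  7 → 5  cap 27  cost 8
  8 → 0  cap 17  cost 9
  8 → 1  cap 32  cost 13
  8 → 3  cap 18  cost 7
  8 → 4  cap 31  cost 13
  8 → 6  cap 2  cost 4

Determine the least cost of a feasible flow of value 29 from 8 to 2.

Minimum cost for 29 units: 501

shortest-cost path #1: 8→6→5→2 push 2 @ unit cost 8 (adds 16)
shortest-cost path #2: 8→0→5→2 push 14 @ unit cost 17 (adds 238)
shortest-cost path #3: 8→3→2 push 13 @ unit cost 19 (adds 247)
total cost = 501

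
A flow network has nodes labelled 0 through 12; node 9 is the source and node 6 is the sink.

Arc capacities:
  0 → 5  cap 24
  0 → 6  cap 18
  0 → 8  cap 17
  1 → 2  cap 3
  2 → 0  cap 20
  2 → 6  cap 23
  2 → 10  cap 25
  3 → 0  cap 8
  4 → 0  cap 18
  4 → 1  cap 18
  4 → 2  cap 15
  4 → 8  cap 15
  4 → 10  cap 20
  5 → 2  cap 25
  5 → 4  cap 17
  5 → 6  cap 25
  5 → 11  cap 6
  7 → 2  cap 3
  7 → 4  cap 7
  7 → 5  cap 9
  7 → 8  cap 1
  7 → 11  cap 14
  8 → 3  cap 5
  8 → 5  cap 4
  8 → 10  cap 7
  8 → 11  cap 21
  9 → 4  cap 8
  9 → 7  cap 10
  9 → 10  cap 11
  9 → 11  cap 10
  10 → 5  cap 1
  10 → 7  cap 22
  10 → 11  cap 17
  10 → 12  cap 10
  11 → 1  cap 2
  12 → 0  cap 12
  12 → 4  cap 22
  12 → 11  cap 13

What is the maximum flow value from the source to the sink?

Maximum flow value: 31

augment #1: 9→4→0→6 bottleneck 8, total now 8
augment #2: 9→7→2→6 bottleneck 3, total now 11
augment #3: 9→7→5→6 bottleneck 7, total now 18
augment #4: 9→10→5→6 bottleneck 1, total now 19
augment #5: 9→10→7→5→6 bottleneck 2, total now 21
augment #6: 9→10→12→0→6 bottleneck 8, total now 29
augment #7: 9→11→1→2→6 bottleneck 2, total now 31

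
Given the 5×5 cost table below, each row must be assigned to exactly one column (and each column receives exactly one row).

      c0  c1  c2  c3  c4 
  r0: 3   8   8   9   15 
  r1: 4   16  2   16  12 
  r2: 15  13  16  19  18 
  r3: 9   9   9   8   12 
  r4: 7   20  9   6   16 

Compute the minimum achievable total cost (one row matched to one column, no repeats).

optimal assignment: row0→col0 (cost 3), row1→col2 (cost 2), row2→col1 (cost 13), row3→col4 (cost 12), row4→col3 (cost 6)
total = 3 + 2 + 13 + 12 + 6 = 36

Minimum assignment cost: 36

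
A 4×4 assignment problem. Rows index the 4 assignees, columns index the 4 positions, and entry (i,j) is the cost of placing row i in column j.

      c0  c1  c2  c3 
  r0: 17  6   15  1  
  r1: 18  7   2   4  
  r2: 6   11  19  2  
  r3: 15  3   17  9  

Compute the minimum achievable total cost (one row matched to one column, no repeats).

optimal assignment: row0→col3 (cost 1), row1→col2 (cost 2), row2→col0 (cost 6), row3→col1 (cost 3)
total = 1 + 2 + 6 + 3 = 12

Minimum assignment cost: 12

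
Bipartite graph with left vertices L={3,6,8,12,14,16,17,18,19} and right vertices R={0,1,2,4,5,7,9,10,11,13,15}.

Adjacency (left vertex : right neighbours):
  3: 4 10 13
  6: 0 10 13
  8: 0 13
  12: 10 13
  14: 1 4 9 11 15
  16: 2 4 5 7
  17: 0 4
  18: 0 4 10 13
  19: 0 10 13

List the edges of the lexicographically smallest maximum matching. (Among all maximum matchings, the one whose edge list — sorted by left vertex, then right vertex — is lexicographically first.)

Lex-smallest maximum matching: {(3,4), (6,0), (8,13), (12,10), (14,1), (16,2)}

|M| = 6 (so the lex-smallest maximum matching has 6 edges)
process left vertices in ascending order; for each, take the smallest-labelled available neighbour that still permits 6 edges overall, or leave it unmatched if none does
lex-smallest matching: {3-4, 6-0, 8-13, 12-10, 14-1, 16-2}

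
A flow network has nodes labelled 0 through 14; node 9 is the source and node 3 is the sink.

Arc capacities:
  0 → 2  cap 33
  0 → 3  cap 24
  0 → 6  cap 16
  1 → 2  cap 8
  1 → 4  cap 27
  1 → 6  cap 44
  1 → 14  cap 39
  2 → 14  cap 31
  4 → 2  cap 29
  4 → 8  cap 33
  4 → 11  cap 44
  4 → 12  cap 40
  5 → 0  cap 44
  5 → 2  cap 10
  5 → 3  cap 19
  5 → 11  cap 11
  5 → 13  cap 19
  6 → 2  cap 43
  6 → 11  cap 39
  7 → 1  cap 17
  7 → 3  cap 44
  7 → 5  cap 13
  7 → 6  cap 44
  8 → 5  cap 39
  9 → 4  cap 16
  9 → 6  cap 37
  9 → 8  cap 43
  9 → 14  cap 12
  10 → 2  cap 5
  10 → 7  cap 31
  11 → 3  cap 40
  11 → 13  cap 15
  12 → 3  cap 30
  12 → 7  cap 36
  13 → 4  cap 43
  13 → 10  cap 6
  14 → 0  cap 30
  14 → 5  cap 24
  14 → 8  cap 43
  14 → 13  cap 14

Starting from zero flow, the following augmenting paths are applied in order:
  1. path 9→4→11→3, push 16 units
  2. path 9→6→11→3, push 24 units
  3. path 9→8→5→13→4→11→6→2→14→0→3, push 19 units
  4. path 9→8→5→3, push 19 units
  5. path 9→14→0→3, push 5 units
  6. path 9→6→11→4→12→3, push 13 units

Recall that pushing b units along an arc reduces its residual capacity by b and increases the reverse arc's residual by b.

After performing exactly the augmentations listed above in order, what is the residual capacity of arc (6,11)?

Residual capacity of (6,11): 21

after path 1 (9→4→11→3, push 16): res(6,11)=39
after path 2 (9→6→11→3, push 24): res(6,11)=15
after path 3 (9→8→5→13→4→11→6→2→14→0→3, push 19): res(6,11)=34
after path 4 (9→8→5→3, push 19): res(6,11)=34
after path 5 (9→14→0→3, push 5): res(6,11)=34
after path 6 (9→6→11→4→12→3, push 13): res(6,11)=21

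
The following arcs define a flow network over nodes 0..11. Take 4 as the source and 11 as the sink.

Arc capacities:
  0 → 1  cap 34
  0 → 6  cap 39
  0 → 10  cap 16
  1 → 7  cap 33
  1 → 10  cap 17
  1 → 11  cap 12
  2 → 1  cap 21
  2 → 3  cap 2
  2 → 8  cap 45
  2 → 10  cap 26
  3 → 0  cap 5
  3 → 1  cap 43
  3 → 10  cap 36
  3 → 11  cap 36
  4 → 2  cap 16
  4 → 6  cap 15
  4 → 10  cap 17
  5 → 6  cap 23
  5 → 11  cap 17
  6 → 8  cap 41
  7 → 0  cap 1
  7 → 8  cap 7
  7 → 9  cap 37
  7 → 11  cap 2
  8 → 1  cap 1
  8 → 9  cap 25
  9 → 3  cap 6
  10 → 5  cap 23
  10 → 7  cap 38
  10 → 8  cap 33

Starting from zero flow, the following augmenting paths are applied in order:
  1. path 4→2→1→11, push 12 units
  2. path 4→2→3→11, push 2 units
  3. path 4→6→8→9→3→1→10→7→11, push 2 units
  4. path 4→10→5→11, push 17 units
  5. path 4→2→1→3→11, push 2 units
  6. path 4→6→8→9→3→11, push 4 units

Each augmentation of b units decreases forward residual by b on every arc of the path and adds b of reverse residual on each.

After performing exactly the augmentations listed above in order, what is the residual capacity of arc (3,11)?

after path 1 (4→2→1→11, push 12): res(3,11)=36
after path 2 (4→2→3→11, push 2): res(3,11)=34
after path 3 (4→6→8→9→3→1→10→7→11, push 2): res(3,11)=34
after path 4 (4→10→5→11, push 17): res(3,11)=34
after path 5 (4→2→1→3→11, push 2): res(3,11)=32
after path 6 (4→6→8→9→3→11, push 4): res(3,11)=28

Residual capacity of (3,11): 28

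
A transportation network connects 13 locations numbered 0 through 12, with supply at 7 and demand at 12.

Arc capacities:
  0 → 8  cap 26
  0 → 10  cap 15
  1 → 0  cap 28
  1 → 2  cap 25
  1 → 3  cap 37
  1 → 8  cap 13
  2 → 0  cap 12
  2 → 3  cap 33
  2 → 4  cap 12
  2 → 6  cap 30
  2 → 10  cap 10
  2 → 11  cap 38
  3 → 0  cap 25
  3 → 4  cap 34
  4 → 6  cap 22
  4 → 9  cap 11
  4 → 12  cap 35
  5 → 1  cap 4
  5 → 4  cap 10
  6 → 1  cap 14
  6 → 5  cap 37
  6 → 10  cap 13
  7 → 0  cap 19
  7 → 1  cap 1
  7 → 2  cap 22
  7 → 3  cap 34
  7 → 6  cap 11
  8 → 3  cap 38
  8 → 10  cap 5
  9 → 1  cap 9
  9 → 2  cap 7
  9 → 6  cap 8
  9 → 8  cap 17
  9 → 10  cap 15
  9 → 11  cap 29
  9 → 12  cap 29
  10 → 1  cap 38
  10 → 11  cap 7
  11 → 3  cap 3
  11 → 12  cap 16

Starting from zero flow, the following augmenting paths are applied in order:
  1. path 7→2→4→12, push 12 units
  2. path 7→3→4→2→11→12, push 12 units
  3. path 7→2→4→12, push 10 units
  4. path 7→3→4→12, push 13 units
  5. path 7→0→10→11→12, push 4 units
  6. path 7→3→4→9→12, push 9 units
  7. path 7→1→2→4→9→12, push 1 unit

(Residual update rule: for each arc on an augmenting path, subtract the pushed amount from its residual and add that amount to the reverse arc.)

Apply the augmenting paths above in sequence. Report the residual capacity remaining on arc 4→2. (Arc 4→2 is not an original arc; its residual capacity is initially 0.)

after path 1 (7→2→4→12, push 12): res(4,2)=12
after path 2 (7→3→4→2→11→12, push 12): res(4,2)=0
after path 3 (7→2→4→12, push 10): res(4,2)=10
after path 4 (7→3→4→12, push 13): res(4,2)=10
after path 5 (7→0→10→11→12, push 4): res(4,2)=10
after path 6 (7→3→4→9→12, push 9): res(4,2)=10
after path 7 (7→1→2→4→9→12, push 1): res(4,2)=11

Residual capacity of (4,2): 11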